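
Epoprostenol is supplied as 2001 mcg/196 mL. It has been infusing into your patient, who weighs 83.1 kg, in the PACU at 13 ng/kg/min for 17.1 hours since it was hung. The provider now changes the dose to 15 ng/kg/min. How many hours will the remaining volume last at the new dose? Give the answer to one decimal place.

11.9 hours

Initial rate:
Dose = 13 ng/kg/min × 83.1 kg = 1080.3 ng/min
1080.3 ng/min × 60 min/hr = 64818 ng/hr
Concentration = 2001 mcg ÷ 196 mL = 10.20918 mcg/mL = 10209.18 ng/mL
Rate = 64818 ng/hr ÷ 10209.18 ng/mL = 6.34899 mL/hr
Volume infused so far = 6.34899 mL/hr × 17.1 hr = 108.5677 mL
Volume remaining = 196 − 108.5677 = 87.43228 mL
New rate:
Dose = 15 ng/kg/min × 83.1 kg = 1246.5 ng/min
1246.5 ng/min × 60 min/hr = 74790 ng/hr
Rate = 74790 ng/hr ÷ 10209.18 ng/mL = 7.325757 mL/hr
Time remaining = 87.43228 mL ÷ 7.325757 mL/hr = 11.93491 hr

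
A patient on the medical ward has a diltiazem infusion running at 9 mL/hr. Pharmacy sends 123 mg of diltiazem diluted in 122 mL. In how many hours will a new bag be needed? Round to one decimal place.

13.6 hours

Duration = 122 mL ÷ 9 mL/hr = 13.55556 hr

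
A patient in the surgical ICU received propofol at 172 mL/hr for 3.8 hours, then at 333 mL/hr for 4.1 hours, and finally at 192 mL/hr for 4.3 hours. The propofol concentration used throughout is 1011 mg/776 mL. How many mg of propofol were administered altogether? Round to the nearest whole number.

Concentration = 1011 mg ÷ 776 mL = 1.302835 mg/mL
Stage 1: 172 mL/hr × 3.8 hr = 653.6 mL → 653.6 mL × 1.302835 mg/mL = 851.533 mg
Stage 2: 333 mL/hr × 4.1 hr = 1365.3 mL → 1365.3 mL × 1.302835 mg/mL = 1778.761 mg
Stage 3: 192 mL/hr × 4.3 hr = 825.6 mL → 825.6 mL × 1.302835 mg/mL = 1075.621 mg
Total = 851.533 + 1778.761 + 1075.621 = 3705.914 mg

3706 mg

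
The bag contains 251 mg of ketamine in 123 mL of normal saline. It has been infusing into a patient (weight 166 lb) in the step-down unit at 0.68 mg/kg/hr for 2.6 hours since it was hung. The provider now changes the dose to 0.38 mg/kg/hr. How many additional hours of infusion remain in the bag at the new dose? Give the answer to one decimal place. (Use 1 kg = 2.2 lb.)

4.1 hours

Initial rate:
Weight = 166 lb ÷ 2.2 lb/kg = 75.45455 kg
Dose = 0.68 mg/kg/hr × 75.45455 kg = 51.30909 mg/hr
Concentration = 251 mg ÷ 123 mL = 2.04065 mg/mL
Rate = 51.30909 mg/hr ÷ 2.04065 mg/mL = 25.1435 mL/hr
Volume infused so far = 25.1435 mL/hr × 2.6 hr = 65.3731 mL
Volume remaining = 123 − 65.3731 = 57.6269 mL
New rate:
Dose = 0.38 mg/kg/hr × 75.45455 kg = 28.67273 mg/hr
Rate = 28.67273 mg/hr ÷ 2.04065 mg/mL = 14.05078 mL/hr
Time remaining = 57.6269 mL ÷ 14.05078 mL/hr = 4.101332 hr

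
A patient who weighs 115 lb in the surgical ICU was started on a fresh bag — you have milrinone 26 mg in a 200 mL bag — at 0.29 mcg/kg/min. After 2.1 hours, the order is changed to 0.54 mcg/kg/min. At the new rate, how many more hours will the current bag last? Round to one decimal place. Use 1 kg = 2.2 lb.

Initial rate:
Weight = 115 lb ÷ 2.2 lb/kg = 52.27273 kg
Dose = 0.29 mcg/kg/min × 52.27273 kg = 15.15909 mcg/min
15.15909 mcg/min × 60 min/hr = 909.5455 mcg/hr
Concentration = 26 mg ÷ 200 mL = 0.13 mg/mL = 130 mcg/mL
Rate = 909.5455 mcg/hr ÷ 130 mcg/mL = 6.996503 mL/hr
Volume infused so far = 6.996503 mL/hr × 2.1 hr = 14.69266 mL
Volume remaining = 200 − 14.69266 = 185.3073 mL
New rate:
Dose = 0.54 mcg/kg/min × 52.27273 kg = 28.22727 mcg/min
28.22727 mcg/min × 60 min/hr = 1693.636 mcg/hr
Rate = 1693.636 mcg/hr ÷ 130 mcg/mL = 13.02797 mL/hr
Time remaining = 185.3073 mL ÷ 13.02797 mL/hr = 14.22381 hr

14.2 hours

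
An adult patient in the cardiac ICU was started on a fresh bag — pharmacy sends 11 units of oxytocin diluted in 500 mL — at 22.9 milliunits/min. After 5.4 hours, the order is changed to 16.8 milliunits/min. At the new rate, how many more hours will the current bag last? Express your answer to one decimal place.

Initial rate:
22.9 milliunits/min × 60 min/hr = 1374 milliunits/hr
Concentration = 11 units ÷ 500 mL = 0.022 units/mL = 22 milliunits/mL
Rate = 1374 milliunits/hr ÷ 22 milliunits/mL = 62.45455 mL/hr
Volume infused so far = 62.45455 mL/hr × 5.4 hr = 337.2545 mL
Volume remaining = 500 − 337.2545 = 162.7455 mL
New rate:
16.8 milliunits/min × 60 min/hr = 1008 milliunits/hr
Rate = 1008 milliunits/hr ÷ 22 milliunits/mL = 45.81818 mL/hr
Time remaining = 162.7455 mL ÷ 45.81818 mL/hr = 3.551984 hr

3.6 hours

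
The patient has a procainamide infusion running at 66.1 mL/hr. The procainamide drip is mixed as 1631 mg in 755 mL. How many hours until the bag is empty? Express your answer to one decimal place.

Duration = 755 mL ÷ 66.1 mL/hr = 11.42209 hr

11.4 hours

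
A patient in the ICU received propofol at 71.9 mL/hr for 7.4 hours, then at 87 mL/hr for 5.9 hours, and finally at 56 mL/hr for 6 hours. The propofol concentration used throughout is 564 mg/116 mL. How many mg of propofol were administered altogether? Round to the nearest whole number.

6716 mg

Concentration = 564 mg ÷ 116 mL = 4.862069 mg/mL
Stage 1: 71.9 mL/hr × 7.4 hr = 532.06 mL → 532.06 mL × 4.862069 mg/mL = 2586.912 mg
Stage 2: 87 mL/hr × 5.9 hr = 513.3 mL → 513.3 mL × 4.862069 mg/mL = 2495.7 mg
Stage 3: 56 mL/hr × 6 hr = 336 mL → 336 mL × 4.862069 mg/mL = 1633.655 mg
Total = 2586.912 + 2495.7 + 1633.655 = 6716.268 mg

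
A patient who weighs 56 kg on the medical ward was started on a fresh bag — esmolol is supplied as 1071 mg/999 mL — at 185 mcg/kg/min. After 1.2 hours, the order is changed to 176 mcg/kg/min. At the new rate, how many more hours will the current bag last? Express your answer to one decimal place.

Initial rate:
Dose = 185 mcg/kg/min × 56 kg = 10360 mcg/min
10360 mcg/min × 60 min/hr = 621600 mcg/hr
Concentration = 1071 mg ÷ 999 mL = 1.072072 mg/mL = 1072.072 mcg/mL
Rate = 621600 mcg/hr ÷ 1072.072 mcg/mL = 579.8118 mL/hr
Volume infused so far = 579.8118 mL/hr × 1.2 hr = 695.7741 mL
Volume remaining = 999 − 695.7741 = 303.2259 mL
New rate:
Dose = 176 mcg/kg/min × 56 kg = 9856 mcg/min
9856 mcg/min × 60 min/hr = 591360 mcg/hr
Rate = 591360 mcg/hr ÷ 1072.072 mcg/mL = 551.6047 mL/hr
Time remaining = 303.2259 mL ÷ 551.6047 mL/hr = 0.5497159 hr

0.5 hours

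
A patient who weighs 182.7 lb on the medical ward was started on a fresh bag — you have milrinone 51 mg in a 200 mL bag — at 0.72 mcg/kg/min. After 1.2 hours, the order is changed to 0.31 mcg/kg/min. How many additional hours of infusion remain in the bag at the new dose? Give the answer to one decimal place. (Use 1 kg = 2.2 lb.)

30.2 hours

Initial rate:
Weight = 182.7 lb ÷ 2.2 lb/kg = 83.04545 kg
Dose = 0.72 mcg/kg/min × 83.04545 kg = 59.79273 mcg/min
59.79273 mcg/min × 60 min/hr = 3587.564 mcg/hr
Concentration = 51 mg ÷ 200 mL = 0.255 mg/mL = 255 mcg/mL
Rate = 3587.564 mcg/hr ÷ 255 mcg/mL = 14.06888 mL/hr
Volume infused so far = 14.06888 mL/hr × 1.2 hr = 16.88265 mL
Volume remaining = 200 − 16.88265 = 183.1173 mL
New rate:
Dose = 0.31 mcg/kg/min × 83.04545 kg = 25.74409 mcg/min
25.74409 mcg/min × 60 min/hr = 1544.645 mcg/hr
Rate = 1544.645 mcg/hr ÷ 255 mcg/mL = 6.057433 mL/hr
Time remaining = 183.1173 mL ÷ 6.057433 mL/hr = 30.23019 hr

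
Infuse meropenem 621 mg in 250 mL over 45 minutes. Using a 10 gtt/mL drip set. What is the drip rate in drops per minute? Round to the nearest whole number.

56 gtt/min

250 mL ÷ (45 min) = 5.555556 mL/min
5.555556 mL/min × 10 gtt/mL = 55.55556 gtt/min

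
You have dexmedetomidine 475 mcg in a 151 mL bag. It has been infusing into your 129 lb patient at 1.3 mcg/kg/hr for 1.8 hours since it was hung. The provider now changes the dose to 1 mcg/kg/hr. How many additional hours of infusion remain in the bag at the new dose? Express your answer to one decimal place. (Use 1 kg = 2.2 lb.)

Initial rate:
Weight = 129 lb ÷ 2.2 lb/kg = 58.63636 kg
Dose = 1.3 mcg/kg/hr × 58.63636 kg = 76.22727 mcg/hr
Concentration = 475 mcg ÷ 151 mL = 3.145695 mcg/mL
Rate = 76.22727 mcg/hr ÷ 3.145695 mcg/mL = 24.23225 mL/hr
Volume infused so far = 24.23225 mL/hr × 1.8 hr = 43.61805 mL
Volume remaining = 151 − 43.61805 = 107.382 mL
New rate:
Dose = 1 mcg/kg/hr × 58.63636 kg = 58.63636 mcg/hr
Rate = 58.63636 mcg/hr ÷ 3.145695 mcg/mL = 18.64019 mL/hr
Time remaining = 107.382 mL ÷ 18.64019 mL/hr = 5.760775 hr

5.8 hours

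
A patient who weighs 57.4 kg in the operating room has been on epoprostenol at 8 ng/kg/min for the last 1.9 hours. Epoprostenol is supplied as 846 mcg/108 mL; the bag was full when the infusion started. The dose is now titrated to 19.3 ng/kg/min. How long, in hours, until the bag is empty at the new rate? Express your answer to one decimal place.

11.9 hours

Initial rate:
Dose = 8 ng/kg/min × 57.4 kg = 459.2 ng/min
459.2 ng/min × 60 min/hr = 27552 ng/hr
Concentration = 846 mcg ÷ 108 mL = 7.833333 mcg/mL = 7833.333 ng/mL
Rate = 27552 ng/hr ÷ 7833.333 ng/mL = 3.517277 mL/hr
Volume infused so far = 3.517277 mL/hr × 1.9 hr = 6.682826 mL
Volume remaining = 108 − 6.682826 = 101.3172 mL
New rate:
Dose = 19.3 ng/kg/min × 57.4 kg = 1107.82 ng/min
1107.82 ng/min × 60 min/hr = 66469.2 ng/hr
Rate = 66469.2 ng/hr ÷ 7833.333 ng/mL = 8.48543 mL/hr
Time remaining = 101.3172 mL ÷ 8.48543 mL/hr = 11.94013 hr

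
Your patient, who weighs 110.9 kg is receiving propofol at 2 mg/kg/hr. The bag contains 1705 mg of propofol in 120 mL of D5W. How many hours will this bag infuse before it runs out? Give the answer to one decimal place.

Dose = 2 mg/kg/hr × 110.9 kg = 221.8 mg/hr
Concentration = 1705 mg ÷ 120 mL = 14.20833 mg/mL
Rate = 221.8 mg/hr ÷ 14.20833 mg/mL = 15.61056 mL/hr
Duration = 120 mL ÷ 15.61056 mL/hr = 7.687106 hr

7.7 hours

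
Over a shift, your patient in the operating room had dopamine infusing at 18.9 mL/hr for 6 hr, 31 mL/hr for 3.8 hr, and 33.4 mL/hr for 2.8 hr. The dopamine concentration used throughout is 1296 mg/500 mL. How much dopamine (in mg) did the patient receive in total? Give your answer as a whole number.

Concentration = 1296 mg ÷ 500 mL = 2.592 mg/mL
Stage 1: 18.9 mL/hr × 6 hr = 113.4 mL → 113.4 mL × 2.592 mg/mL = 293.9328 mg
Stage 2: 31 mL/hr × 3.8 hr = 117.8 mL → 117.8 mL × 2.592 mg/mL = 305.3376 mg
Stage 3: 33.4 mL/hr × 2.8 hr = 93.52 mL → 93.52 mL × 2.592 mg/mL = 242.4038 mg
Total = 293.9328 + 305.3376 + 242.4038 = 841.6742 mg

842 mg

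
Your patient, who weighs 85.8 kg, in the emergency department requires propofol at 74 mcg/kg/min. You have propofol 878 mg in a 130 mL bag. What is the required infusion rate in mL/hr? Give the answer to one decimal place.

Dose = 74 mcg/kg/min × 85.8 kg = 6349.2 mcg/min
6349.2 mcg/min × 60 min/hr = 380952 mcg/hr
Concentration = 878 mg ÷ 130 mL = 6.753846 mg/mL = 6753.846 mcg/mL
Rate = 380952 mcg/hr ÷ 6753.846 mcg/mL = 56.40519 mL/hr

56.4 mL/hr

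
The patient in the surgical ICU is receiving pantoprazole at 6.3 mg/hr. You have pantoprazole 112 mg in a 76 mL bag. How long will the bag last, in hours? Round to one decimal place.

Concentration = 112 mg ÷ 76 mL = 1.473684 mg/mL
Rate = 6.3 mg/hr ÷ 1.473684 mg/mL = 4.275 mL/hr
Duration = 76 mL ÷ 4.275 mL/hr = 17.77778 hr

17.8 hours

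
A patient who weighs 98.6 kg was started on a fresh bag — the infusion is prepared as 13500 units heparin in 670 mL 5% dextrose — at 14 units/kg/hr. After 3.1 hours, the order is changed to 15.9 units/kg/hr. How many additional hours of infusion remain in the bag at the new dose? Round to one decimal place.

Initial rate:
Dose = 14 units/kg/hr × 98.6 kg = 1380.4 units/hr
Concentration = 13500 units ÷ 670 mL = 20.14925 units/mL
Rate = 1380.4 units/hr ÷ 20.14925 units/mL = 68.50874 mL/hr
Volume infused so far = 68.50874 mL/hr × 3.1 hr = 212.3771 mL
Volume remaining = 670 − 212.3771 = 457.6229 mL
New rate:
Dose = 15.9 units/kg/hr × 98.6 kg = 1567.74 units/hr
Rate = 1567.74 units/hr ÷ 20.14925 units/mL = 77.80636 mL/hr
Time remaining = 457.6229 mL ÷ 77.80636 mL/hr = 5.881562 hr

5.9 hours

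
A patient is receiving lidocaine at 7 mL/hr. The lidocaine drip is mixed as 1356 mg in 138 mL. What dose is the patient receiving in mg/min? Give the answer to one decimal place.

1.1 mg/min

Concentration = 1356 mg ÷ 138 mL = 9.826087 mg/mL
Drug rate = 7 mL/hr × 9.826087 mg/mL = 68.78261 mg/hr
68.78261 mg/hr ÷ 60 min/hr = 1.146377 mg/min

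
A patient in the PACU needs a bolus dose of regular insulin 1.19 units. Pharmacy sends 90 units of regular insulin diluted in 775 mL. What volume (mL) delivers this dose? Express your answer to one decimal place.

Concentration = 90 units ÷ 775 mL = 0.116129 units/mL
Volume = 1.19 units ÷ 0.116129 units/mL = 10.24722 mL

10.2 mL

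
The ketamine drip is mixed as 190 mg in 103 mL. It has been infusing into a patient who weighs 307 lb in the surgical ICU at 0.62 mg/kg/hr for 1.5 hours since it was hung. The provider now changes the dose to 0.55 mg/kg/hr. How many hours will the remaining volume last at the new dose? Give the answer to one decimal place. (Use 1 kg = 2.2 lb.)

Initial rate:
Weight = 307 lb ÷ 2.2 lb/kg = 139.5455 kg
Dose = 0.62 mg/kg/hr × 139.5455 kg = 86.51818 mg/hr
Concentration = 190 mg ÷ 103 mL = 1.84466 mg/mL
Rate = 86.51818 mg/hr ÷ 1.84466 mg/mL = 46.90196 mL/hr
Volume infused so far = 46.90196 mL/hr × 1.5 hr = 70.35294 mL
Volume remaining = 103 − 70.35294 = 32.64706 mL
New rate:
Dose = 0.55 mg/kg/hr × 139.5455 kg = 76.75 mg/hr
Rate = 76.75 mg/hr ÷ 1.84466 mg/mL = 41.60658 mL/hr
Time remaining = 32.64706 mL ÷ 41.60658 mL/hr = 0.7846609 hr

0.8 hours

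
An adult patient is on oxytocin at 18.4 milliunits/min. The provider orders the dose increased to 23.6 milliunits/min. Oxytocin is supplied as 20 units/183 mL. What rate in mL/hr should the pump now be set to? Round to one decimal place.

13.0 mL/hr

23.6 milliunits/min × 60 min/hr = 1416 milliunits/hr
Concentration = 20 units ÷ 183 mL = 0.1092896 units/mL = 109.2896 milliunits/mL
Rate = 1416 milliunits/hr ÷ 109.2896 milliunits/mL = 12.9564 mL/hr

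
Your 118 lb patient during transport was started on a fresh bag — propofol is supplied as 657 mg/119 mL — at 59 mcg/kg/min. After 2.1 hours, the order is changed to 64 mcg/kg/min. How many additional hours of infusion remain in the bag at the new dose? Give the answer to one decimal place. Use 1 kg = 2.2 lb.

1.3 hours

Initial rate:
Weight = 118 lb ÷ 2.2 lb/kg = 53.63636 kg
Dose = 59 mcg/kg/min × 53.63636 kg = 3164.545 mcg/min
3164.545 mcg/min × 60 min/hr = 189872.7 mcg/hr
Concentration = 657 mg ÷ 119 mL = 5.521008 mg/mL = 5521.008 mcg/mL
Rate = 189872.7 mcg/hr ÷ 5521.008 mcg/mL = 34.39095 mL/hr
Volume infused so far = 34.39095 mL/hr × 2.1 hr = 72.221 mL
Volume remaining = 119 − 72.221 = 46.779 mL
New rate:
Dose = 64 mcg/kg/min × 53.63636 kg = 3432.727 mcg/min
3432.727 mcg/min × 60 min/hr = 205963.6 mcg/hr
Rate = 205963.6 mcg/hr ÷ 5521.008 mcg/mL = 37.30544 mL/hr
Time remaining = 46.779 mL ÷ 37.30544 mL/hr = 1.253946 hr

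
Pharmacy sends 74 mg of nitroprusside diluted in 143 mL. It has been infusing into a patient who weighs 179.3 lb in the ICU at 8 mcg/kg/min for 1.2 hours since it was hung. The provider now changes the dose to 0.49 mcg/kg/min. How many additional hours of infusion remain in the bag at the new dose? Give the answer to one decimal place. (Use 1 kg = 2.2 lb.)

Initial rate:
Weight = 179.3 lb ÷ 2.2 lb/kg = 81.5 kg
Dose = 8 mcg/kg/min × 81.5 kg = 652 mcg/min
652 mcg/min × 60 min/hr = 39120 mcg/hr
Concentration = 74 mg ÷ 143 mL = 0.5174825 mg/mL = 517.4825 mcg/mL
Rate = 39120 mcg/hr ÷ 517.4825 mcg/mL = 75.59676 mL/hr
Volume infused so far = 75.59676 mL/hr × 1.2 hr = 90.71611 mL
Volume remaining = 143 − 90.71611 = 52.28389 mL
New rate:
Dose = 0.49 mcg/kg/min × 81.5 kg = 39.935 mcg/min
39.935 mcg/min × 60 min/hr = 2396.1 mcg/hr
Rate = 2396.1 mcg/hr ÷ 517.4825 mcg/mL = 4.630301 mL/hr
Time remaining = 52.28389 mL ÷ 4.630301 mL/hr = 11.29168 hr

11.3 hours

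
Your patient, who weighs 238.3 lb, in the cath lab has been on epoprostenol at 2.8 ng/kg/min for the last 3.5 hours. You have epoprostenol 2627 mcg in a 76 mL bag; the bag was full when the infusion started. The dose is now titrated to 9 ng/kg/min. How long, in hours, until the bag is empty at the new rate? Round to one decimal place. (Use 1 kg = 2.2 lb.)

Initial rate:
Weight = 238.3 lb ÷ 2.2 lb/kg = 108.3182 kg
Dose = 2.8 ng/kg/min × 108.3182 kg = 303.2909 ng/min
303.2909 ng/min × 60 min/hr = 18197.45 ng/hr
Concentration = 2627 mcg ÷ 76 mL = 34.56579 mcg/mL = 34565.79 ng/mL
Rate = 18197.45 ng/hr ÷ 34565.79 ng/mL = 0.5264585 mL/hr
Volume infused so far = 0.5264585 mL/hr × 3.5 hr = 1.842605 mL
Volume remaining = 76 − 1.842605 = 74.1574 mL
New rate:
Dose = 9 ng/kg/min × 108.3182 kg = 974.8636 ng/min
974.8636 ng/min × 60 min/hr = 58491.82 ng/hr
Rate = 58491.82 ng/hr ÷ 34565.79 ng/mL = 1.692188 mL/hr
Time remaining = 74.1574 mL ÷ 1.692188 mL/hr = 43.82338 hr

43.8 hours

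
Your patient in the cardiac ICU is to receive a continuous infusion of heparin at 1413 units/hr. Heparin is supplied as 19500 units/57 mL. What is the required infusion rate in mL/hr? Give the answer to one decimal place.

4.1 mL/hr

Concentration = 19500 units ÷ 57 mL = 342.1053 units/mL
Rate = 1413 units/hr ÷ 342.1053 units/mL = 4.130308 mL/hr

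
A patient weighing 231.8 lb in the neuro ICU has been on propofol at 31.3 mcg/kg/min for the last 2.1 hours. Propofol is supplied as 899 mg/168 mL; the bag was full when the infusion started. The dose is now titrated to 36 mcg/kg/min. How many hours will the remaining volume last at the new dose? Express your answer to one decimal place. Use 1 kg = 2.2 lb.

Initial rate:
Weight = 231.8 lb ÷ 2.2 lb/kg = 105.3636 kg
Dose = 31.3 mcg/kg/min × 105.3636 kg = 3297.882 mcg/min
3297.882 mcg/min × 60 min/hr = 197872.9 mcg/hr
Concentration = 899 mg ÷ 168 mL = 5.35119 mg/mL = 5351.19 mcg/mL
Rate = 197872.9 mcg/hr ÷ 5351.19 mcg/mL = 36.97736 mL/hr
Volume infused so far = 36.97736 mL/hr × 2.1 hr = 77.65246 mL
Volume remaining = 168 − 77.65246 = 90.34754 mL
New rate:
Dose = 36 mcg/kg/min × 105.3636 kg = 3793.091 mcg/min
3793.091 mcg/min × 60 min/hr = 227585.5 mcg/hr
Rate = 227585.5 mcg/hr ÷ 5351.19 mcg/mL = 42.52987 mL/hr
Time remaining = 90.34754 mL ÷ 42.52987 mL/hr = 2.124331 hr

2.1 hours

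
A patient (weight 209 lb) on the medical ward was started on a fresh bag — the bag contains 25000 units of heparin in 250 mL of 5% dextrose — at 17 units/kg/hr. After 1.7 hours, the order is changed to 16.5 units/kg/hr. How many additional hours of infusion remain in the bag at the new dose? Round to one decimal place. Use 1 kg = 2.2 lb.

14.2 hours

Initial rate:
Weight = 209 lb ÷ 2.2 lb/kg = 95 kg
Dose = 17 units/kg/hr × 95 kg = 1615 units/hr
Concentration = 25000 units ÷ 250 mL = 100 units/mL
Rate = 1615 units/hr ÷ 100 units/mL = 16.15 mL/hr
Volume infused so far = 16.15 mL/hr × 1.7 hr = 27.455 mL
Volume remaining = 250 − 27.455 = 222.545 mL
New rate:
Dose = 16.5 units/kg/hr × 95 kg = 1567.5 units/hr
Rate = 1567.5 units/hr ÷ 100 units/mL = 15.675 mL/hr
Time remaining = 222.545 mL ÷ 15.675 mL/hr = 14.19745 hr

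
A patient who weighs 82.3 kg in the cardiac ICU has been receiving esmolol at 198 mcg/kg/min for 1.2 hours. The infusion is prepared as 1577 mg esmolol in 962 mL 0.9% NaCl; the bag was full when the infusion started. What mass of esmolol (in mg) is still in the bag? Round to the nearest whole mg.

Dose = 198 mcg/kg/min × 82.3 kg = 16295.4 mcg/min
16295.4 mcg/min × 60 min/hr = 977724 mcg/hr
Concentration = 1577 mg ÷ 962 mL = 1.639293 mg/mL = 1639.293 mcg/mL
Rate = 977724 mcg/hr ÷ 1639.293 mcg/mL = 596.4302 mL/hr
Volume infused = 596.4302 mL/hr × 1.2 hr = 715.7163 mL
Volume remaining = 962 − 715.7163 = 246.2837 mL
Drug remaining = 246.2837 mL × 1639.293 mcg/mL = 403731.2 mcg = 403.7312 mg

404 mg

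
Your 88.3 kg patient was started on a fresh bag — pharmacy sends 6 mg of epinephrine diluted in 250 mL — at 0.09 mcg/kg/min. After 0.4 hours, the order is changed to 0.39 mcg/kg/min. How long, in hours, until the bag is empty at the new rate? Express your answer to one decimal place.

2.8 hours

Initial rate:
Dose = 0.09 mcg/kg/min × 88.3 kg = 7.947 mcg/min
7.947 mcg/min × 60 min/hr = 476.82 mcg/hr
Concentration = 6 mg ÷ 250 mL = 0.024 mg/mL = 24 mcg/mL
Rate = 476.82 mcg/hr ÷ 24 mcg/mL = 19.8675 mL/hr
Volume infused so far = 19.8675 mL/hr × 0.4 hr = 7.947 mL
Volume remaining = 250 − 7.947 = 242.053 mL
New rate:
Dose = 0.39 mcg/kg/min × 88.3 kg = 34.437 mcg/min
34.437 mcg/min × 60 min/hr = 2066.22 mcg/hr
Rate = 2066.22 mcg/hr ÷ 24 mcg/mL = 86.0925 mL/hr
Time remaining = 242.053 mL ÷ 86.0925 mL/hr = 2.811546 hr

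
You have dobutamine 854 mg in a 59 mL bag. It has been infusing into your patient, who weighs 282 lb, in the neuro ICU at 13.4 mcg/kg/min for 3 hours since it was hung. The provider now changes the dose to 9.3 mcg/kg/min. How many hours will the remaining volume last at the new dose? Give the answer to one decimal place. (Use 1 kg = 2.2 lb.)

7.6 hours

Initial rate:
Weight = 282 lb ÷ 2.2 lb/kg = 128.1818 kg
Dose = 13.4 mcg/kg/min × 128.1818 kg = 1717.636 mcg/min
1717.636 mcg/min × 60 min/hr = 103058.2 mcg/hr
Concentration = 854 mg ÷ 59 mL = 14.47458 mg/mL = 14474.58 mcg/mL
Rate = 103058.2 mcg/hr ÷ 14474.58 mcg/mL = 7.119945 mL/hr
Volume infused so far = 7.119945 mL/hr × 3 hr = 21.35983 mL
Volume remaining = 59 − 21.35983 = 37.64017 mL
New rate:
Dose = 9.3 mcg/kg/min × 128.1818 kg = 1192.091 mcg/min
1192.091 mcg/min × 60 min/hr = 71525.45 mcg/hr
Rate = 71525.45 mcg/hr ÷ 14474.58 mcg/mL = 4.941454 mL/hr
Time remaining = 37.64017 mL ÷ 4.941454 mL/hr = 7.617225 hr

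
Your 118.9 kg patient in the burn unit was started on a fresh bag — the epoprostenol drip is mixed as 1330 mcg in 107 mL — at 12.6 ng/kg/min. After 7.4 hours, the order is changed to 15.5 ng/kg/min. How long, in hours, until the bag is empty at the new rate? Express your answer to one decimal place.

6.0 hours

Initial rate:
Dose = 12.6 ng/kg/min × 118.9 kg = 1498.14 ng/min
1498.14 ng/min × 60 min/hr = 89888.4 ng/hr
Concentration = 1330 mcg ÷ 107 mL = 12.42991 mcg/mL = 12429.91 ng/mL
Rate = 89888.4 ng/hr ÷ 12429.91 ng/mL = 7.231623 mL/hr
Volume infused so far = 7.231623 mL/hr × 7.4 hr = 53.51401 mL
Volume remaining = 107 − 53.51401 = 53.48599 mL
New rate:
Dose = 15.5 ng/kg/min × 118.9 kg = 1842.95 ng/min
1842.95 ng/min × 60 min/hr = 110577 ng/hr
Rate = 110577 ng/hr ÷ 12429.91 ng/mL = 8.896044 mL/hr
Time remaining = 53.48599 mL ÷ 8.896044 mL/hr = 6.012334 hr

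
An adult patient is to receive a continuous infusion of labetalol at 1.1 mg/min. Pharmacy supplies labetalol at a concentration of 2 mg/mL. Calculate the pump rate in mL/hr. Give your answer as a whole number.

1.1 mg/min × 60 min/hr = 66 mg/hr
Rate = 66 mg/hr ÷ 2 mg/mL = 33 mL/hr

33 mL/hr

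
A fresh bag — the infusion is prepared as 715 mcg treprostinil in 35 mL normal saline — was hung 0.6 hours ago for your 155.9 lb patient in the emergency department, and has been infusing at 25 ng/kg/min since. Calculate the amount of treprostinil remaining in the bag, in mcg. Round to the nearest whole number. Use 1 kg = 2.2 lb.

651 mcg

Weight = 155.9 lb ÷ 2.2 lb/kg = 70.86364 kg
Dose = 25 ng/kg/min × 70.86364 kg = 1771.591 ng/min
1771.591 ng/min × 60 min/hr = 106295.5 ng/hr
Concentration = 715 mcg ÷ 35 mL = 20.42857 mcg/mL = 20428.57 ng/mL
Rate = 106295.5 ng/hr ÷ 20428.57 ng/mL = 5.203274 mL/hr
Volume infused = 5.203274 mL/hr × 0.6 hr = 3.121964 mL
Volume remaining = 35 − 3.121964 = 31.87804 mL
Drug remaining = 31.87804 mL × 20428.57 ng/mL = 651222.7 ng = 651.2227 mcg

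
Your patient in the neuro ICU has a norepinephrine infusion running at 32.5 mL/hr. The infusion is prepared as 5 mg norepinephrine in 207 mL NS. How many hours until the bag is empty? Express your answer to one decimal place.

6.4 hours

Duration = 207 mL ÷ 32.5 mL/hr = 6.369231 hr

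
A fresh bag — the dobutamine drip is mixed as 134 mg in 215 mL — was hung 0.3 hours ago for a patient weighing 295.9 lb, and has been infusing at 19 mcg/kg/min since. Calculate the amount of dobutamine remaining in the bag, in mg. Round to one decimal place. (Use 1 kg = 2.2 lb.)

Weight = 295.9 lb ÷ 2.2 lb/kg = 134.5 kg
Dose = 19 mcg/kg/min × 134.5 kg = 2555.5 mcg/min
2555.5 mcg/min × 60 min/hr = 153330 mcg/hr
Concentration = 134 mg ÷ 215 mL = 0.6232558 mg/mL = 623.2558 mcg/mL
Rate = 153330 mcg/hr ÷ 623.2558 mcg/mL = 246.0146 mL/hr
Volume infused = 246.0146 mL/hr × 0.3 hr = 73.80437 mL
Volume remaining = 215 − 73.80437 = 141.1956 mL
Drug remaining = 141.1956 mL × 623.2558 mcg/mL = 88001 mcg = 88.001 mg

88.0 mg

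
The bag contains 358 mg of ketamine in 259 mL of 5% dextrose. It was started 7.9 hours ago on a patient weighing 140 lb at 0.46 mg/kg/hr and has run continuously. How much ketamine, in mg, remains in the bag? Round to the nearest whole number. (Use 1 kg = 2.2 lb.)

Weight = 140 lb ÷ 2.2 lb/kg = 63.63636 kg
Dose = 0.46 mg/kg/hr × 63.63636 kg = 29.27273 mg/hr
Concentration = 358 mg ÷ 259 mL = 1.382239 mg/mL
Rate = 29.27273 mg/hr ÷ 1.382239 mg/mL = 21.17776 mL/hr
Volume infused = 21.17776 mL/hr × 7.9 hr = 167.3043 mL
Volume remaining = 259 − 167.3043 = 91.69573 mL
Drug remaining = 91.69573 mL × 1.382239 mg/mL = 126.7455 mg

127 mg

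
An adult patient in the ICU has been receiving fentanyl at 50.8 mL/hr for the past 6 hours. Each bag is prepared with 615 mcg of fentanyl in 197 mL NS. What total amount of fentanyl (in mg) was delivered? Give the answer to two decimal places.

Concentration = 615 mcg ÷ 197 mL = 3.121827 mcg/mL
Drug rate = 50.8 mL/hr × 3.121827 mcg/mL = 158.5888 mcg/hr
Total = 158.5888 mcg/hr × 6 hr = 951.533 mcg = 0.951533 mg

0.95 mg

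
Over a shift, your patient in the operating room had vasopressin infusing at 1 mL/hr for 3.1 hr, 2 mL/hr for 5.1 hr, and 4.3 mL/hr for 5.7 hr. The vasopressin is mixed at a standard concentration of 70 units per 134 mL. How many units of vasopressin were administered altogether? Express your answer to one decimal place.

Concentration = 70 units ÷ 134 mL = 0.5223881 units/mL
Stage 1: 1 mL/hr × 3.1 hr = 3.1 mL → 3.1 mL × 0.5223881 units/mL = 1.619403 units
Stage 2: 2 mL/hr × 5.1 hr = 10.2 mL → 10.2 mL × 0.5223881 units/mL = 5.328358 units
Stage 3: 4.3 mL/hr × 5.7 hr = 24.51 mL → 24.51 mL × 0.5223881 units/mL = 12.80373 units
Total = 1.619403 + 5.328358 + 12.80373 = 19.75149 units

19.8 units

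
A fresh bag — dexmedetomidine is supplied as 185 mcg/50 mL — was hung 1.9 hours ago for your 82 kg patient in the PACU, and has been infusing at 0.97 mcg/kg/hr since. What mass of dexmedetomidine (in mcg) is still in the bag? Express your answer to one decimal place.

33.9 mcg

Dose = 0.97 mcg/kg/hr × 82 kg = 79.54 mcg/hr
Concentration = 185 mcg ÷ 50 mL = 3.7 mcg/mL
Rate = 79.54 mcg/hr ÷ 3.7 mcg/mL = 21.4973 mL/hr
Volume infused = 21.4973 mL/hr × 1.9 hr = 40.84486 mL
Volume remaining = 50 − 40.84486 = 9.155135 mL
Drug remaining = 9.155135 mL × 3.7 mcg/mL = 33.874 mcg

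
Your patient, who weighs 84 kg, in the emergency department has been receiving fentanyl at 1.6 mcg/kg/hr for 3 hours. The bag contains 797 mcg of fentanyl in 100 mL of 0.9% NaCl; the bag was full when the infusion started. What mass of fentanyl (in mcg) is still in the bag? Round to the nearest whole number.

394 mcg

Dose = 1.6 mcg/kg/hr × 84 kg = 134.4 mcg/hr
Concentration = 797 mcg ÷ 100 mL = 7.97 mcg/mL
Rate = 134.4 mcg/hr ÷ 7.97 mcg/mL = 16.86324 mL/hr
Volume infused = 16.86324 mL/hr × 3 hr = 50.58971 mL
Volume remaining = 100 − 50.58971 = 49.41029 mL
Drug remaining = 49.41029 mL × 7.97 mcg/mL = 393.8 mcg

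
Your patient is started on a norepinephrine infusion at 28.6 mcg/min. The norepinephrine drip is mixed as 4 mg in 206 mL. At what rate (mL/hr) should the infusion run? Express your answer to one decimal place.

28.6 mcg/min × 60 min/hr = 1716 mcg/hr
Concentration = 4 mg ÷ 206 mL = 0.01941748 mg/mL = 19.41748 mcg/mL
Rate = 1716 mcg/hr ÷ 19.41748 mcg/mL = 88.374 mL/hr

88.4 mL/hr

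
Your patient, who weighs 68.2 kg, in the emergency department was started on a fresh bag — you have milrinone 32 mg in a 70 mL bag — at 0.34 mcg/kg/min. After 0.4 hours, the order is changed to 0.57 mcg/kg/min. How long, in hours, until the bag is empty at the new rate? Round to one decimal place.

Initial rate:
Dose = 0.34 mcg/kg/min × 68.2 kg = 23.188 mcg/min
23.188 mcg/min × 60 min/hr = 1391.28 mcg/hr
Concentration = 32 mg ÷ 70 mL = 0.4571429 mg/mL = 457.1429 mcg/mL
Rate = 1391.28 mcg/hr ÷ 457.1429 mcg/mL = 3.043425 mL/hr
Volume infused so far = 3.043425 mL/hr × 0.4 hr = 1.21737 mL
Volume remaining = 70 − 1.21737 = 68.78263 mL
New rate:
Dose = 0.57 mcg/kg/min × 68.2 kg = 38.874 mcg/min
38.874 mcg/min × 60 min/hr = 2332.44 mcg/hr
Rate = 2332.44 mcg/hr ÷ 457.1429 mcg/mL = 5.102212 mL/hr
Time remaining = 68.78263 mL ÷ 5.102212 mL/hr = 13.48094 hr

13.5 hours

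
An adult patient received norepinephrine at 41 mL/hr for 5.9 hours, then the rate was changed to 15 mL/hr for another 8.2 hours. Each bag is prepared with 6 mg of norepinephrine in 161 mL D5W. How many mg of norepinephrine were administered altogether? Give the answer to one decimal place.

Concentration = 6 mg ÷ 161 mL = 0.03726708 mg/mL
Stage 1: 41 mL/hr × 5.9 hr = 241.9 mL → 241.9 mL × 0.03726708 mg/mL = 9.014907 mg
Stage 2: 15 mL/hr × 8.2 hr = 123 mL → 123 mL × 0.03726708 mg/mL = 4.583851 mg
Total = 9.014907 + 4.583851 = 13.59876 mg

13.6 mg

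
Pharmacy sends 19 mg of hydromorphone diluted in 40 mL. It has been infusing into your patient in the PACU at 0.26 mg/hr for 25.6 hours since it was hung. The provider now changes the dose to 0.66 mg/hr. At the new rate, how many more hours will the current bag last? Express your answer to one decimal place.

18.7 hours

Initial rate:
Concentration = 19 mg ÷ 40 mL = 0.475 mg/mL
Rate = 0.26 mg/hr ÷ 0.475 mg/mL = 0.5473684 mL/hr
Volume infused so far = 0.5473684 mL/hr × 25.6 hr = 14.01263 mL
Volume remaining = 40 − 14.01263 = 25.98737 mL
New rate:
Rate = 0.66 mg/hr ÷ 0.475 mg/mL = 1.389474 mL/hr
Time remaining = 25.98737 mL ÷ 1.389474 mL/hr = 18.70303 hr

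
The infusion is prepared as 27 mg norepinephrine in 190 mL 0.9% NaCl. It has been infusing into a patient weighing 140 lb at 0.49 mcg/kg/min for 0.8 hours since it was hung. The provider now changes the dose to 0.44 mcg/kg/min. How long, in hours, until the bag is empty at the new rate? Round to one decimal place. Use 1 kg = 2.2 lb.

Initial rate:
Weight = 140 lb ÷ 2.2 lb/kg = 63.63636 kg
Dose = 0.49 mcg/kg/min × 63.63636 kg = 31.18182 mcg/min
31.18182 mcg/min × 60 min/hr = 1870.909 mcg/hr
Concentration = 27 mg ÷ 190 mL = 0.1421053 mg/mL = 142.1053 mcg/mL
Rate = 1870.909 mcg/hr ÷ 142.1053 mcg/mL = 13.16566 mL/hr
Volume infused so far = 13.16566 mL/hr × 0.8 hr = 10.53253 mL
Volume remaining = 190 − 10.53253 = 179.4675 mL
New rate:
Dose = 0.44 mcg/kg/min × 63.63636 kg = 28 mcg/min
28 mcg/min × 60 min/hr = 1680 mcg/hr
Rate = 1680 mcg/hr ÷ 142.1053 mcg/mL = 11.82222 mL/hr
Time remaining = 179.4675 mL ÷ 11.82222 mL/hr = 15.18052 hr

15.2 hours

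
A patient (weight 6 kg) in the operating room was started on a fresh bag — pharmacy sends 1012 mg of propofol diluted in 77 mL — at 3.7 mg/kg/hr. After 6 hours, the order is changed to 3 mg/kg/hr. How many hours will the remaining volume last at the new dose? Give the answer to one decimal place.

Initial rate:
Dose = 3.7 mg/kg/hr × 6 kg = 22.2 mg/hr
Concentration = 1012 mg ÷ 77 mL = 13.14286 mg/mL
Rate = 22.2 mg/hr ÷ 13.14286 mg/mL = 1.68913 mL/hr
Volume infused so far = 1.68913 mL/hr × 6 hr = 10.13478 mL
Volume remaining = 77 − 10.13478 = 66.86522 mL
New rate:
Dose = 3 mg/kg/hr × 6 kg = 18 mg/hr
Rate = 18 mg/hr ÷ 13.14286 mg/mL = 1.369565 mL/hr
Time remaining = 66.86522 mL ÷ 1.369565 mL/hr = 48.82222 hr

48.8 hours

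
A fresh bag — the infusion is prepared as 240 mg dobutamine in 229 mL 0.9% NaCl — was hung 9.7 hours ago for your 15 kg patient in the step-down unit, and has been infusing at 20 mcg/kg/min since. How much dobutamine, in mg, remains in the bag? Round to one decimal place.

65.4 mg

Dose = 20 mcg/kg/min × 15 kg = 300 mcg/min
300 mcg/min × 60 min/hr = 18000 mcg/hr
Concentration = 240 mg ÷ 229 mL = 1.048035 mg/mL = 1048.035 mcg/mL
Rate = 18000 mcg/hr ÷ 1048.035 mcg/mL = 17.175 mL/hr
Volume infused = 17.175 mL/hr × 9.7 hr = 166.5975 mL
Volume remaining = 229 − 166.5975 = 62.4025 mL
Drug remaining = 62.4025 mL × 1048.035 mcg/mL = 65400 mcg = 65.4 mg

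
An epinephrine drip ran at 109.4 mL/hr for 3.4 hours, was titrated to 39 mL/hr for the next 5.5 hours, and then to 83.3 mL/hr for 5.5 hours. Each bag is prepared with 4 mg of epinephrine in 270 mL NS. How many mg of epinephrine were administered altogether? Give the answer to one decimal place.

Concentration = 4 mg ÷ 270 mL = 0.01481481 mg/mL
Stage 1: 109.4 mL/hr × 3.4 hr = 371.96 mL → 371.96 mL × 0.01481481 mg/mL = 5.510519 mg
Stage 2: 39 mL/hr × 5.5 hr = 214.5 mL → 214.5 mL × 0.01481481 mg/mL = 3.177778 mg
Stage 3: 83.3 mL/hr × 5.5 hr = 458.15 mL → 458.15 mL × 0.01481481 mg/mL = 6.787407 mg
Total = 5.510519 + 3.177778 + 6.787407 = 15.4757 mg

15.5 mg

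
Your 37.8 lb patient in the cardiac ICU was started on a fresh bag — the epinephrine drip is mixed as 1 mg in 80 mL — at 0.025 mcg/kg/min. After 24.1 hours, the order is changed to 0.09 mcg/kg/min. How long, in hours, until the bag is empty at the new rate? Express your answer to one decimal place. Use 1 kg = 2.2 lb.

4.1 hours

Initial rate:
Weight = 37.8 lb ÷ 2.2 lb/kg = 17.18182 kg
Dose = 0.025 mcg/kg/min × 17.18182 kg = 0.4295455 mcg/min
0.4295455 mcg/min × 60 min/hr = 25.77273 mcg/hr
Concentration = 1 mg ÷ 80 mL = 0.0125 mg/mL = 12.5 mcg/mL
Rate = 25.77273 mcg/hr ÷ 12.5 mcg/mL = 2.061818 mL/hr
Volume infused so far = 2.061818 mL/hr × 24.1 hr = 49.68982 mL
Volume remaining = 80 − 49.68982 = 30.31018 mL
New rate:
Dose = 0.09 mcg/kg/min × 17.18182 kg = 1.546364 mcg/min
1.546364 mcg/min × 60 min/hr = 92.78182 mcg/hr
Rate = 92.78182 mcg/hr ÷ 12.5 mcg/mL = 7.422545 mL/hr
Time remaining = 30.31018 mL ÷ 7.422545 mL/hr = 4.083529 hr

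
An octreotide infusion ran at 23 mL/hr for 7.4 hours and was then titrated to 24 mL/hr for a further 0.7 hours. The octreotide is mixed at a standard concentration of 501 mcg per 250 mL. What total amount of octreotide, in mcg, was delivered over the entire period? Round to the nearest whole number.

Concentration = 501 mcg ÷ 250 mL = 2.004 mcg/mL
Stage 1: 23 mL/hr × 7.4 hr = 170.2 mL → 170.2 mL × 2.004 mcg/mL = 341.0808 mcg
Stage 2: 24 mL/hr × 0.7 hr = 16.8 mL → 16.8 mL × 2.004 mcg/mL = 33.6672 mcg
Total = 341.0808 + 33.6672 = 374.748 mcg

375 mcg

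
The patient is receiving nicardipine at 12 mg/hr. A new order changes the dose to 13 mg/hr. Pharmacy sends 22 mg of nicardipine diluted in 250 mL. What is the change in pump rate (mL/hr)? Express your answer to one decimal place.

11.4 mL/hr

At the current dose:
Concentration = 22 mg ÷ 250 mL = 0.088 mg/mL
Rate = 12 mg/hr ÷ 0.088 mg/mL = 136.3636 mL/hr
At the new dose:
Rate = 13 mg/hr ÷ 0.088 mg/mL = 147.7273 mL/hr
Change = 147.7273 − 136.3636 = 11.36364 mL/hr → 11.36364 mL/hr increase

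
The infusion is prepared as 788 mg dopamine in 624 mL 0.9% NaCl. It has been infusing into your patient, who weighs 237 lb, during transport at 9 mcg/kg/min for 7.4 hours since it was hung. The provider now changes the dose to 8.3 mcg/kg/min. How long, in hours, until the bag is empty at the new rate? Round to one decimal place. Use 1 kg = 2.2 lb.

Initial rate:
Weight = 237 lb ÷ 2.2 lb/kg = 107.7273 kg
Dose = 9 mcg/kg/min × 107.7273 kg = 969.5455 mcg/min
969.5455 mcg/min × 60 min/hr = 58172.73 mcg/hr
Concentration = 788 mg ÷ 624 mL = 1.262821 mg/mL = 1262.821 mcg/mL
Rate = 58172.73 mcg/hr ÷ 1262.821 mcg/mL = 46.06571 mL/hr
Volume infused so far = 46.06571 mL/hr × 7.4 hr = 340.8863 mL
Volume remaining = 624 − 340.8863 = 283.1137 mL
New rate:
Dose = 8.3 mcg/kg/min × 107.7273 kg = 894.1364 mcg/min
894.1364 mcg/min × 60 min/hr = 53648.18 mcg/hr
Rate = 53648.18 mcg/hr ÷ 1262.821 mcg/mL = 42.48282 mL/hr
Time remaining = 283.1137 mL ÷ 42.48282 mL/hr = 6.664193 hr

6.7 hours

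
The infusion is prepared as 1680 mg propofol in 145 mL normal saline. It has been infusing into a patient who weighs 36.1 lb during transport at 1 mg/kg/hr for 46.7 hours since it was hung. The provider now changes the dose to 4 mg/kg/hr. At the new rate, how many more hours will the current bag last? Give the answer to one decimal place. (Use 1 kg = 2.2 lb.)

Initial rate:
Weight = 36.1 lb ÷ 2.2 lb/kg = 16.40909 kg
Dose = 1 mg/kg/hr × 16.40909 kg = 16.40909 mg/hr
Concentration = 1680 mg ÷ 145 mL = 11.58621 mg/mL
Rate = 16.40909 mg/hr ÷ 11.58621 mg/mL = 1.416261 mL/hr
Volume infused so far = 1.416261 mL/hr × 46.7 hr = 66.13938 mL
Volume remaining = 145 − 66.13938 = 78.86062 mL
New rate:
Dose = 4 mg/kg/hr × 16.40909 kg = 65.63636 mg/hr
Rate = 65.63636 mg/hr ÷ 11.58621 mg/mL = 5.665043 mL/hr
Time remaining = 78.86062 mL ÷ 5.665043 mL/hr = 13.92057 hr

13.9 hours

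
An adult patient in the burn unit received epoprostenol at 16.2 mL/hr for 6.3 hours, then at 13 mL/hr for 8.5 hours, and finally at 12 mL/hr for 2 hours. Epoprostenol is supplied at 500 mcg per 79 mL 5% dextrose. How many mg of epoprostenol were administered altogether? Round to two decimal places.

1.50 mg

Concentration = 500 mcg ÷ 79 mL = 6.329114 mcg/mL
Stage 1: 16.2 mL/hr × 6.3 hr = 102.06 mL → 102.06 mL × 6.329114 mcg/mL = 645.9494 mcg
Stage 2: 13 mL/hr × 8.5 hr = 110.5 mL → 110.5 mL × 6.329114 mcg/mL = 699.3671 mcg
Stage 3: 12 mL/hr × 2 hr = 24 mL → 24 mL × 6.329114 mcg/mL = 151.8987 mcg
Total = 645.9494 + 699.3671 + 151.8987 = 1497.215 mcg = 1.497215 mg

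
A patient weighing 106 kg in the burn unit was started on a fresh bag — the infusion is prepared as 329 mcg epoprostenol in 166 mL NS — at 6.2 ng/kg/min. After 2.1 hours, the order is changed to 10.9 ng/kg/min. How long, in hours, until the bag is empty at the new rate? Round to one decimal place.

3.6 hours

Initial rate:
Dose = 6.2 ng/kg/min × 106 kg = 657.2 ng/min
657.2 ng/min × 60 min/hr = 39432 ng/hr
Concentration = 329 mcg ÷ 166 mL = 1.981928 mcg/mL = 1981.928 ng/mL
Rate = 39432 ng/hr ÷ 1981.928 ng/mL = 19.89578 mL/hr
Volume infused so far = 19.89578 mL/hr × 2.1 hr = 41.78114 mL
Volume remaining = 166 − 41.78114 = 124.2189 mL
New rate:
Dose = 10.9 ng/kg/min × 106 kg = 1155.4 ng/min
1155.4 ng/min × 60 min/hr = 69324 ng/hr
Rate = 69324 ng/hr ÷ 1981.928 ng/mL = 34.97807 mL/hr
Time remaining = 124.2189 mL ÷ 34.97807 mL/hr = 3.551336 hr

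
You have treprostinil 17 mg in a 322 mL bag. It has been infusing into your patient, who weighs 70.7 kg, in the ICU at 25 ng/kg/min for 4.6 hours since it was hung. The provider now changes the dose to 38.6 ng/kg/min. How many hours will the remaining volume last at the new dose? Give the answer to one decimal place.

100.8 hours

Initial rate:
Dose = 25 ng/kg/min × 70.7 kg = 1767.5 ng/min
1767.5 ng/min × 60 min/hr = 106050 ng/hr
Concentration = 17 mg ÷ 322 mL = 0.05279503 mg/mL = 52795.03 ng/mL
Rate = 106050 ng/hr ÷ 52795.03 ng/mL = 2.008712 mL/hr
Volume infused so far = 2.008712 mL/hr × 4.6 hr = 9.240074 mL
Volume remaining = 322 − 9.240074 = 312.7599 mL
New rate:
Dose = 38.6 ng/kg/min × 70.7 kg = 2729.02 ng/min
2729.02 ng/min × 60 min/hr = 163741.2 ng/hr
Rate = 163741.2 ng/hr ÷ 52795.03 ng/mL = 3.101451 mL/hr
Time remaining = 312.7599 mL ÷ 3.101451 mL/hr = 100.8431 hr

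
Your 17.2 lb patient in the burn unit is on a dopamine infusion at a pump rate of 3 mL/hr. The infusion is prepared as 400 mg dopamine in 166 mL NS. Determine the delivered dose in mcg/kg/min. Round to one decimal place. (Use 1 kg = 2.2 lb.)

Weight = 17.2 lb ÷ 2.2 lb/kg = 7.818182 kg
Concentration = 400 mg ÷ 166 mL = 2.409639 mg/mL = 2409.639 mcg/mL
Drug rate = 3 mL/hr × 2409.639 mcg/mL = 7228.916 mcg/hr
7228.916 mcg/hr ÷ 60 min/hr = 120.4819 mcg/min
120.4819 mcg/min ÷ 7.818182 kg = 15.41048 mcg/kg/min

15.4 mcg/kg/min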